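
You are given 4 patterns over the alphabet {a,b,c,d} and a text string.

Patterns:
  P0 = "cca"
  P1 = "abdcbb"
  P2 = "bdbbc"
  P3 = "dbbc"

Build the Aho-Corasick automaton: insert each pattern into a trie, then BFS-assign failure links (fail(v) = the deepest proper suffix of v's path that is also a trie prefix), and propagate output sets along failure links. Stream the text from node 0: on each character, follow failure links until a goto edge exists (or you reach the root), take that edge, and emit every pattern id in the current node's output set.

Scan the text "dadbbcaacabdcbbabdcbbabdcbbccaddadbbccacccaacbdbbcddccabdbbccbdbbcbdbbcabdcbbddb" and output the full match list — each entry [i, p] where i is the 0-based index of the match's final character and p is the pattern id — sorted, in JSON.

Build automaton:
Trie (insert patterns):
  n0 'ε': a→4 b→10 c→1 d→15
  n1 'c': c→2
  n2 'cc': a→3
  n3 'cca': ·  ←P0
  n4 'a': b→5
  n5 'ab': d→6
  n6 'abd': c→7
  n7 'abdc': b→8
  n8 'abdcb': b→9
  n9 'abdcbb': ·  ←P1
  n10 'b': d→11
  n11 'bd': b→12
  n12 'bdb': b→13
  n13 'bdbb': c→14
  n14 'bdbbc': ·  ←P2
  n15 'd': b→16
  n16 'db': b→17
  n17 'dbb': c→18
  n18 'dbbc': ·  ←P3

Failure links (BFS by depth):
  n1('c'): parent n0 fail=0; on 'c' 0 → fail=0;  out ∅∪∅=∅
  n4('a'): parent n0 fail=0; on 'a' 0 → fail=0;  out ∅∪∅=∅
  n10('b'): parent n0 fail=0; on 'b' 0 → fail=0;  out ∅∪∅=∅
  n15('d'): parent n0 fail=0; on 'd' 0 → fail=0;  out ∅∪∅=∅
  n2('cc'): parent n1 fail=0; on 'c' 0 → fail=1;  out ∅∪∅=∅
  n5('ab'): parent n4 fail=0; on 'b' 0 → fail=10;  out ∅∪∅=∅
  n11('bd'): parent n10 fail=0; on 'd' 0 → fail=15;  out ∅∪∅=∅
  n16('db'): parent n15 fail=0; on 'b' 0 → fail=10;  out ∅∪∅=∅
  n3('cca'): parent n2 fail=1; on 'a' 1→0 → fail=4;  out {0}∪∅={0}
  n6('abd'): parent n5 fail=10; on 'd' 10 → fail=11;  out ∅∪∅=∅
  n12('bdb'): parent n11 fail=15; on 'b' 15 → fail=16;  out ∅∪∅=∅
  n17('dbb'): parent n16 fail=10; on 'b' 10→0 → fail=10;  out ∅∪∅=∅
  n7('abdc'): parent n6 fail=11; on 'c' 11→15→0 → fail=1;  out ∅∪∅=∅
  n13('bdbb'): parent n12 fail=16; on 'b' 16 → fail=17;  out ∅∪∅=∅
  n18('dbbc'): parent n17 fail=10; on 'c' 10→0 → fail=1;  out {3}∪∅={3}
  n8('abdcb'): parent n7 fail=1; on 'b' 1→0 → fail=10;  out ∅∪∅=∅
  n14('bdbbc'): parent n13 fail=17; on 'c' 17 → fail=18;  out {2}∪{3}={2,3}
  n9('abdcbb'): parent n8 fail=10; on 'b' 10→0 → fail=10;  out {1}∪∅={1}

Text stream:
pos 0 'd': at 15
pos 1 'a': at 4 (via fail)
pos 2 'd': at 15 (via fail)
pos 3 'b': at 16
pos 4 'b': at 17
pos 5 'c': at 18  → match P3@[2:5]
pos 6 'a': at 4 (via fail)
pos 7 'a': at 4 (via fail)
pos 8 'c': at 1 (via fail)
pos 9 'a': at 4 (via fail)
pos 10 'b': at 5
pos 11 'd': at 6
pos 12 'c': at 7
pos 13 'b': at 8
pos 14 'b': at 9  → match P1@[9:14]
pos 15 'a': at 4 (via fail)
pos 16 'b': at 5
pos 17 'd': at 6
pos 18 'c': at 7
pos 19 'b': at 8
pos 20 'b': at 9  → match P1@[15:20]
pos 21 'a': at 4 (via fail)
pos 22 'b': at 5
pos 23 'd': at 6
pos 24 'c': at 7
pos 25 'b': at 8
pos 26 'b': at 9  → match P1@[21:26]
pos 27 'c': at 1 (via fail)
pos 28 'c': at 2
pos 29 'a': at 3  → match P0@[27:29]
pos 30 'd': at 15 (via fail)
pos 31 'd': at 15 (via fail)
pos 32 'a': at 4 (via fail)
pos 33 'd': at 15 (via fail)
pos 34 'b': at 16
pos 35 'b': at 17
pos 36 'c': at 18  → match P3@[33:36]
pos 37 'c': at 2 (via fail)
pos 38 'a': at 3  → match P0@[36:38]
pos 39 'c': at 1 (via fail)
pos 40 'c': at 2
pos 41 'c': at 2 (via fail)
pos 42 'a': at 3  → match P0@[40:42]
pos 43 'a': at 4 (via fail)
pos 44 'c': at 1 (via fail)
pos 45 'b': at 10 (via fail)
pos 46 'd': at 11
pos 47 'b': at 12
pos 48 'b': at 13
pos 49 'c': at 14  → match P2@[45:49],P3@[46:49]
pos 50 'd': at 15 (via fail)
pos 51 'd': at 15 (via fail)
pos 52 'c': at 1 (via fail)
pos 53 'c': at 2
pos 54 'a': at 3  → match P0@[52:54]
pos 55 'b': at 5 (via fail)
pos 56 'd': at 6
pos 57 'b': at 12 (via fail)
pos 58 'b': at 13
pos 59 'c': at 14  → match P2@[55:59],P3@[56:59]
pos 60 'c': at 2 (via fail)
pos 61 'b': at 10 (via fail)
pos 62 'd': at 11
pos 63 'b': at 12
pos 64 'b': at 13
pos 65 'c': at 14  → match P2@[61:65],P3@[62:65]
pos 66 'b': at 10 (via fail)
pos 67 'd': at 11
pos 68 'b': at 12
pos 69 'b': at 13
pos 70 'c': at 14  → match P2@[66:70],P3@[67:70]
pos 71 'a': at 4 (via fail)
pos 72 'b': at 5
pos 73 'd': at 6
pos 74 'c': at 7
pos 75 'b': at 8
pos 76 'b': at 9  → match P1@[71:76]
pos 77 'd': at 11 (via fail)
pos 78 'd': at 15 (via fail)
pos 79 'b': at 16

All matches (sorted): [[5,3],[14,1],[20,1],[26,1],[29,0],[36,3],[38,0],[42,0],[49,2],[49,3],[54,0],[59,2],[59,3],[65,2],[65,3],[70,2],[70,3],[76,1]]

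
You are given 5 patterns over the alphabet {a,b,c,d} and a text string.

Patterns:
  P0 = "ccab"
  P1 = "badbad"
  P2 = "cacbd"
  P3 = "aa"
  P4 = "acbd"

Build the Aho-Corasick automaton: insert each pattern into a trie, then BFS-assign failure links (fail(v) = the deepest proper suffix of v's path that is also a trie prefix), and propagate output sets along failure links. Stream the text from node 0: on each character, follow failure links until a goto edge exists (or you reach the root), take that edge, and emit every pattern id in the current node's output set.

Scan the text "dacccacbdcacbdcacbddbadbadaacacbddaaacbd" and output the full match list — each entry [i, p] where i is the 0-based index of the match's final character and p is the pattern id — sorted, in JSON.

Construct AC machine:
Trie (insert patterns):
  0='ε' goto a→15 b→5 c→1
  1='c' goto a→11 c→2
  2='cc' goto a→3
  3='cca' goto b→4
  4='ccab' goto ·  ←P0
  5='b' goto a→6
  6='ba' goto d→7
  7='bad' goto b→8
  8='badb' goto a→9
  9='badba' goto d→10
  10='badbad' goto ·  ←P1
  11='ca' goto c→12
  12='cac' goto b→13
  13='cacb' goto d→14
  14='cacbd' goto ·  ←P2
  15='a' goto a→16 c→17
  16='aa' goto ·  ←P3
  17='ac' goto b→18
  18='acb' goto d→19
  19='acbd' goto ·  ←P4

BFS fail/out derivation:
  fail(1) 'c': from fail(0)=0 chase 'c': 0 ⇒ 0;  out=∅∪out(0)=∅
  fail(5) 'b': from fail(0)=0 chase 'b': 0 ⇒ 0;  out=∅∪out(0)=∅
  fail(15) 'a': from fail(0)=0 chase 'a': 0 ⇒ 0;  out=∅∪out(0)=∅
  fail(2) 'cc': from fail(1)=0 chase 'c': 0 ⇒ 1;  out=∅∪out(1)=∅
  fail(6) 'ba': from fail(5)=0 chase 'a': 0 ⇒ 15;  out=∅∪out(15)=∅
  fail(11) 'ca': from fail(1)=0 chase 'a': 0 ⇒ 15;  out=∅∪out(15)=∅
  fail(16) 'aa': from fail(15)=0 chase 'a': 0 ⇒ 15;  out={3}∪out(15)={3}
  fail(17) 'ac': from fail(15)=0 chase 'c': 0 ⇒ 1;  out=∅∪out(1)=∅
  fail(3) 'cca': from fail(2)=1 chase 'a': 1 ⇒ 11;  out=∅∪out(11)=∅
  fail(7) 'bad': from fail(6)=15 chase 'd': 15→0 ⇒ 0;  out=∅∪out(0)=∅
  fail(12) 'cac': from fail(11)=15 chase 'c': 15 ⇒ 17;  out=∅∪out(17)=∅
  fail(18) 'acb': from fail(17)=1 chase 'b': 1→0 ⇒ 5;  out=∅∪out(5)=∅
  fail(4) 'ccab': from fail(3)=11 chase 'b': 11→15→0 ⇒ 5;  out={0}∪out(5)={0}
  fail(8) 'badb': from fail(7)=0 chase 'b': 0 ⇒ 5;  out=∅∪out(5)=∅
  fail(13) 'cacb': from fail(12)=17 chase 'b': 17 ⇒ 18;  out=∅∪out(18)=∅
  fail(19) 'acbd': from fail(18)=5 chase 'd': 5→0 ⇒ 0;  out={4}∪out(0)={4}
  fail(9) 'badba': from fail(8)=5 chase 'a': 5 ⇒ 6;  out=∅∪out(6)=∅
  fail(14) 'cacbd': from fail(13)=18 chase 'd': 18 ⇒ 19;  out={2}∪out(19)={2,4}
  fail(10) 'badbad': from fail(9)=6 chase 'd': 6 ⇒ 7;  out={1}∪out(7)={1}

Text stream:
pos 0 'd': at 0
pos 1 'a': at 15
pos 2 'c': at 17
pos 3 'c': at 2 (fail-walked)
pos 4 'c': at 2 (fail-walked)
pos 5 'a': at 3
pos 6 'c': at 12 (fail-walked)
pos 7 'b': at 13
pos 8 'd': at 14  → match P2@[4:8],P4@[5:8]
pos 9 'c': at 1 (fail-walked)
pos 10 'a': at 11
pos 11 'c': at 12
pos 12 'b': at 13
pos 13 'd': at 14  → match P2@[9:13],P4@[10:13]
pos 14 'c': at 1 (fail-walked)
pos 15 'a': at 11
pos 16 'c': at 12
pos 17 'b': at 13
pos 18 'd': at 14  → match P2@[14:18],P4@[15:18]
pos 19 'd': at 0 (fail-walked)
pos 20 'b': at 5
pos 21 'a': at 6
pos 22 'd': at 7
pos 23 'b': at 8
pos 24 'a': at 9
pos 25 'd': at 10  → match P1@[20:25]
pos 26 'a': at 15 (fail-walked)
pos 27 'a': at 16  → match P3@[26:27]
pos 28 'c': at 17 (fail-walked)
pos 29 'a': at 11 (fail-walked)
pos 30 'c': at 12
pos 31 'b': at 13
pos 32 'd': at 14  → match P2@[28:32],P4@[29:32]
pos 33 'd': at 0 (fail-walked)
pos 34 'a': at 15
pos 35 'a': at 16  → match P3@[34:35]
pos 36 'a': at 16 (fail-walked)  → match P3@[35:36]
pos 37 'c': at 17 (fail-walked)
pos 38 'b': at 18
pos 39 'd': at 19  → match P4@[36:39]

Matches: [[8,2],[8,4],[13,2],[13,4],[18,2],[18,4],[25,1],[27,3],[32,2],[32,4],[35,3],[36,3],[39,4]]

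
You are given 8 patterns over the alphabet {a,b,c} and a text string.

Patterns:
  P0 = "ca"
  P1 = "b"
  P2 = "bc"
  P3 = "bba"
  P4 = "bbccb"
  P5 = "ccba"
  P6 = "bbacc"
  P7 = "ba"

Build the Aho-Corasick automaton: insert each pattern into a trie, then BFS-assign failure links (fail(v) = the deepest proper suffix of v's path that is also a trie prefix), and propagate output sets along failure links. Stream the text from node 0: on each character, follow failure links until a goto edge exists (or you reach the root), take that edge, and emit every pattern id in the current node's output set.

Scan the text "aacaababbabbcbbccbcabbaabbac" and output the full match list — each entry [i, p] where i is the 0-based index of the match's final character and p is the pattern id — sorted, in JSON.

Build:
Trie (insert patterns):
  0='ε' goto b→3 c→1
  1='c' goto a→2 c→10
  2='ca' goto ·  ←P0
  3='b' goto a→15 b→5 c→4  ←P1
  4='bc' goto ·  ←P2
  5='bb' goto a→6 c→7
  6='bba' goto c→13  ←P3
  7='bbc' goto c→8
  8='bbcc' goto b→9
  9='bbccb' goto ·  ←P4
  10='cc' goto b→11
  11='ccb' goto a→12
  12='ccba' goto ·  ←P5
  13='bbac' goto c→14
  14='bbacc' goto ·  ←P6
  15='ba' goto ·  ←P7

Failure links (BFS by depth):
  n1('c'): parent n0 fail=0; on 'c' 0 → fail=0;  out ∅∪∅=∅
  n3('b'): parent n0 fail=0; on 'b' 0 → fail=0;  out {1}∪∅={1}
  n2('ca'): parent n1 fail=0; on 'a' 0 → fail=0;  out {0}∪∅={0}
  n4('bc'): parent n3 fail=0; on 'c' 0 → fail=1;  out {2}∪∅={2}
  n5('bb'): parent n3 fail=0; on 'b' 0 → fail=3;  out ∅∪{1}={1}
  n10('cc'): parent n1 fail=0; on 'c' 0 → fail=1;  out ∅∪∅=∅
  n15('ba'): parent n3 fail=0; on 'a' 0 → fail=0;  out {7}∪∅={7}
  n6('bba'): parent n5 fail=3; on 'a' 3 → fail=15;  out {3}∪{7}={3,7}
  n7('bbc'): parent n5 fail=3; on 'c' 3 → fail=4;  out ∅∪{2}={2}
  n11('ccb'): parent n10 fail=1; on 'b' 1→0 → fail=3;  out ∅∪{1}={1}
  n8('bbcc'): parent n7 fail=4; on 'c' 4→1 → fail=10;  out ∅∪∅=∅
  n12('ccba'): parent n11 fail=3; on 'a' 3 → fail=15;  out {5}∪{7}={5,7}
  n13('bbac'): parent n6 fail=15; on 'c' 15→0 → fail=1;  out ∅∪∅=∅
  n9('bbccb'): parent n8 fail=10; on 'b' 10 → fail=11;  out {4}∪{1}={1,4}
  n14('bbacc'): parent n13 fail=1; on 'c' 1 → fail=10;  out {6}∪∅={6}

Text stream:
i=0 'a': node 0→0
i=1 'a': node 0→0
i=2 'c': node 0→1
i=3 'a': node 1→2  → match P0@[2:3]
i=4 'a': node 2→0 (via fail)
i=5 'b': node 0→3  → match P1@[5:5]
i=6 'a': node 3→15  → match P7@[5:6]
i=7 'b': node 15→3 (via fail)  → match P1@[7:7]
i=8 'b': node 3→5  → match P1@[8:8]
i=9 'a': node 5→6  → match P3@[7:9],P7@[8:9]
i=10 'b': node 6→3 (via fail)  → match P1@[10:10]
i=11 'b': node 3→5  → match P1@[11:11]
i=12 'c': node 5→7  → match P2@[11:12]
i=13 'b': node 7→3 (via fail)  → match P1@[13:13]
i=14 'b': node 3→5  → match P1@[14:14]
i=15 'c': node 5→7  → match P2@[14:15]
i=16 'c': node 7→8
i=17 'b': node 8→9  → match P1@[17:17],P4@[13:17]
i=18 'c': node 9→4 (via fail)  → match P2@[17:18]
i=19 'a': node 4→2 (via fail)  → match P0@[18:19]
i=20 'b': node 2→3 (via fail)  → match P1@[20:20]
i=21 'b': node 3→5  → match P1@[21:21]
i=22 'a': node 5→6  → match P3@[20:22],P7@[21:22]
i=23 'a': node 6→0 (via fail)
i=24 'b': node 0→3  → match P1@[24:24]
i=25 'b': node 3→5  → match P1@[25:25]
i=26 'a': node 5→6  → match P3@[24:26],P7@[25:26]
i=27 'c': node 6→13

Result: [[3,0],[5,1],[6,7],[7,1],[8,1],[9,3],[9,7],[10,1],[11,1],[12,2],[13,1],[14,1],[15,2],[17,1],[17,4],[18,2],[19,0],[20,1],[21,1],[22,3],[22,7],[24,1],[25,1],[26,3],[26,7]]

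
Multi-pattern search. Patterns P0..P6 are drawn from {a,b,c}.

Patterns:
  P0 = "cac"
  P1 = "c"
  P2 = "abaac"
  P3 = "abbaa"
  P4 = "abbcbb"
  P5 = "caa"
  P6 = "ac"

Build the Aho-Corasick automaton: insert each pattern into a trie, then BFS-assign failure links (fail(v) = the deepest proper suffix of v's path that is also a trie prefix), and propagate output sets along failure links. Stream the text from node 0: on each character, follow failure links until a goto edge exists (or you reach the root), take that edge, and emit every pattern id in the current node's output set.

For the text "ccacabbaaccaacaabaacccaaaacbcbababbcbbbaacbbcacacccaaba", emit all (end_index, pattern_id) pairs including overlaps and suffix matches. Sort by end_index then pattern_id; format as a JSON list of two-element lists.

Construct AC machine:
Trie (insert patterns):
  n0 'ε': a→4 c→1
  n1 'c': a→2  [P1 ends]
  n2 'ca': a→15 c→3
  n3 'cac': ·  [P0 ends]
  n4 'a': b→5 c→16
  n5 'ab': a→6 b→9
  n6 'aba': a→7
  n7 'abaa': c→8
  n8 'abaac': ·  [P2 ends]
  n9 'abb': a→10 c→12
  n10 'abba': a→11
  n11 'abbaa': ·  [P3 ends]
  n12 'abbc': b→13
  n13 'abbcb': b→14
  n14 'abbcbb': ·  [P4 ends]
  n15 'caa': ·  [P5 ends]
  n16 'ac': ·  [P6 ends]

Failure links (BFS by depth):
  n1('c'): parent n0 fail=0; on 'c' 0 → fail=0;  out {1}∪∅={1}
  n4('a'): parent n0 fail=0; on 'a' 0 → fail=0;  out ∅∪∅=∅
  n2('ca'): parent n1 fail=0; on 'a' 0 → fail=4;  out ∅∪∅=∅
  n5('ab'): parent n4 fail=0; on 'b' 0 → fail=0;  out ∅∪∅=∅
  n16('ac'): parent n4 fail=0; on 'c' 0 → fail=1;  out {6}∪{1}={1,6}
  n3('cac'): parent n2 fail=4; on 'c' 4 → fail=16;  out {0}∪{1,6}={0,1,6}
  n6('aba'): parent n5 fail=0; on 'a' 0 → fail=4;  out ∅∪∅=∅
  n9('abb'): parent n5 fail=0; on 'b' 0 → fail=0;  out ∅∪∅=∅
  n15('caa'): parent n2 fail=4; on 'a' 4→0 → fail=4;  out {5}∪∅={5}
  n7('abaa'): parent n6 fail=4; on 'a' 4→0 → fail=4;  out ∅∪∅=∅
  n10('abba'): parent n9 fail=0; on 'a' 0 → fail=4;  out ∅∪∅=∅
  n12('abbc'): parent n9 fail=0; on 'c' 0 → fail=1;  out ∅∪{1}={1}
  n8('abaac'): parent n7 fail=4; on 'c' 4 → fail=16;  out {2}∪{1,6}={1,2,6}
  n11('abbaa'): parent n10 fail=4; on 'a' 4→0 → fail=4;  out {3}∪∅={3}
  n13('abbcb'): parent n12 fail=1; on 'b' 1→0 → fail=0;  out ∅∪∅=∅
  n14('abbcbb'): parent n13 fail=0; on 'b' 0 → fail=0;  out {4}∪∅={4}

Text stream:
[0] read 'c'  n0⇒n1  → match P1@[0:0]
[1] read 'c'  n1⇒n1 (via fail)  → match P1@[1:1]
[2] read 'a'  n1⇒n2
[3] read 'c'  n2⇒n3  → match P0@[1:3],P1@[3:3],P6@[2:3]
[4] read 'a'  n3⇒n2 (via fail)
[5] read 'b'  n2⇒n5 (via fail)
[6] read 'b'  n5⇒n9
[7] read 'a'  n9⇒n10
[8] read 'a'  n10⇒n11  → match P3@[4:8]
[9] read 'c'  n11⇒n16 (via fail)  → match P1@[9:9],P6@[8:9]
[10] read 'c'  n16⇒n1 (via fail)  → match P1@[10:10]
[11] read 'a'  n1⇒n2
[12] read 'a'  n2⇒n15  → match P5@[10:12]
[13] read 'c'  n15⇒n16 (via fail)  → match P1@[13:13],P6@[12:13]
[14] read 'a'  n16⇒n2 (via fail)
[15] read 'a'  n2⇒n15  → match P5@[13:15]
[16] read 'b'  n15⇒n5 (via fail)
[17] read 'a'  n5⇒n6
[18] read 'a'  n6⇒n7
[19] read 'c'  n7⇒n8  → match P1@[19:19],P2@[15:19],P6@[18:19]
[20] read 'c'  n8⇒n1 (via fail)  → match P1@[20:20]
[21] read 'c'  n1⇒n1 (via fail)  → match P1@[21:21]
[22] read 'a'  n1⇒n2
[23] read 'a'  n2⇒n15  → match P5@[21:23]
[24] read 'a'  n15⇒n4 (via fail)
[25] read 'a'  n4⇒n4 (via fail)
[26] read 'c'  n4⇒n16  → match P1@[26:26],P6@[25:26]
[27] read 'b'  n16⇒n0 (via fail)
[28] read 'c'  n0⇒n1  → match P1@[28:28]
[29] read 'b'  n1⇒n0 (via fail)
[30] read 'a'  n0⇒n4
[31] read 'b'  n4⇒n5
[32] read 'a'  n5⇒n6
[33] read 'b'  n6⇒n5 (via fail)
[34] read 'b'  n5⇒n9
[35] read 'c'  n9⇒n12  → match P1@[35:35]
[36] read 'b'  n12⇒n13
[37] read 'b'  n13⇒n14  → match P4@[32:37]
[38] read 'b'  n14⇒n0 (via fail)
[39] read 'a'  n0⇒n4
[40] read 'a'  n4⇒n4 (via fail)
[41] read 'c'  n4⇒n16  → match P1@[41:41],P6@[40:41]
[42] read 'b'  n16⇒n0 (via fail)
[43] read 'b'  n0⇒n0
[44] read 'c'  n0⇒n1  → match P1@[44:44]
[45] read 'a'  n1⇒n2
[46] read 'c'  n2⇒n3  → match P0@[44:46],P1@[46:46],P6@[45:46]
[47] read 'a'  n3⇒n2 (via fail)
[48] read 'c'  n2⇒n3  → match P0@[46:48],P1@[48:48],P6@[47:48]
[49] read 'c'  n3⇒n1 (via fail)  → match P1@[49:49]
[50] read 'c'  n1⇒n1 (via fail)  → match P1@[50:50]
[51] read 'a'  n1⇒n2
[52] read 'a'  n2⇒n15  → match P5@[50:52]
[53] read 'b'  n15⇒n5 (via fail)
[54] read 'a'  n5⇒n6

All matches (sorted): [[0,1],[1,1],[3,0],[3,1],[3,6],[8,3],[9,1],[9,6],[10,1],[12,5],[13,1],[13,6],[15,5],[19,1],[19,2],[19,6],[20,1],[21,1],[23,5],[26,1],[26,6],[28,1],[35,1],[37,4],[41,1],[41,6],[44,1],[46,0],[46,1],[46,6],[48,0],[48,1],[48,6],[49,1],[50,1],[52,5]]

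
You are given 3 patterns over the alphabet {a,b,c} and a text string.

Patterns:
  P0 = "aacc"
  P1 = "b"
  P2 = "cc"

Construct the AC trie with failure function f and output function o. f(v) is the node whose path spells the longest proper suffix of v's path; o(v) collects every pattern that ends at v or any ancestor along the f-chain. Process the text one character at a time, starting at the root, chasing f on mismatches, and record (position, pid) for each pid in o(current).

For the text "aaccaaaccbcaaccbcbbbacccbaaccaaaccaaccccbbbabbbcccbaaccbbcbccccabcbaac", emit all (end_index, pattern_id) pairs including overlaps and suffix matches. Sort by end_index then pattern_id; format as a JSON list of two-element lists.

Build automaton:
Trie nodes:
  n0 'ε': a→1 b→5 c→6
  n1 'a': a→2
  n2 'aa': c→3
  n3 'aac': c→4
  n4 'aacc': ·  ←P0
  n5 'b': ·  ←P1
  n6 'c': c→7
  n7 'cc': ·  ←P2

BFS fail/out derivation:
  n1('a'): parent n0 fail=0; on 'a' 0 → fail=0;  out ∅∪∅=∅
  n5('b'): parent n0 fail=0; on 'b' 0 → fail=0;  out {1}∪∅={1}
  n6('c'): parent n0 fail=0; on 'c' 0 → fail=0;  out ∅∪∅=∅
  n2('aa'): parent n1 fail=0; on 'a' 0 → fail=1;  out ∅∪∅=∅
  n7('cc'): parent n6 fail=0; on 'c' 0 → fail=6;  out {2}∪∅={2}
  n3('aac'): parent n2 fail=1; on 'c' 1→0 → fail=6;  out ∅∪∅=∅
  n4('aacc'): parent n3 fail=6; on 'c' 6 → fail=7;  out {0}∪{2}={0,2}

Run:
i=0 'a': node 0→1
i=1 'a': node 1→2
i=2 'c': node 2→3
i=3 'c': node 3→4  emit P0@[0:3],P2@[2:3]
i=4 'a': node 4→1 ·f
i=5 'a': node 1→2
i=6 'a': node 2→2 ·f
i=7 'c': node 2→3
i=8 'c': node 3→4  emit P0@[5:8],P2@[7:8]
i=9 'b': node 4→5 ·f  emit P1@[9:9]
i=10 'c': node 5→6 ·f
i=11 'a': node 6→1 ·f
i=12 'a': node 1→2
i=13 'c': node 2→3
i=14 'c': node 3→4  emit P0@[11:14],P2@[13:14]
i=15 'b': node 4→5 ·f  emit P1@[15:15]
i=16 'c': node 5→6 ·f
i=17 'b': node 6→5 ·f  emit P1@[17:17]
i=18 'b': node 5→5 ·f  emit P1@[18:18]
i=19 'b': node 5→5 ·f  emit P1@[19:19]
i=20 'a': node 5→1 ·f
i=21 'c': node 1→6 ·f
i=22 'c': node 6→7  emit P2@[21:22]
i=23 'c': node 7→7 ·f  emit P2@[22:23]
i=24 'b': node 7→5 ·f  emit P1@[24:24]
i=25 'a': node 5→1 ·f
i=26 'a': node 1→2
i=27 'c': node 2→3
i=28 'c': node 3→4  emit P0@[25:28],P2@[27:28]
i=29 'a': node 4→1 ·f
i=30 'a': node 1→2
i=31 'a': node 2→2 ·f
i=32 'c': node 2→3
i=33 'c': node 3→4  emit P0@[30:33],P2@[32:33]
i=34 'a': node 4→1 ·f
i=35 'a': node 1→2
i=36 'c': node 2→3
i=37 'c': node 3→4  emit P0@[34:37],P2@[36:37]
i=38 'c': node 4→7 ·f  emit P2@[37:38]
i=39 'c': node 7→7 ·f  emit P2@[38:39]
i=40 'b': node 7→5 ·f  emit P1@[40:40]
i=41 'b': node 5→5 ·f  emit P1@[41:41]
i=42 'b': node 5→5 ·f  emit P1@[42:42]
i=43 'a': node 5→1 ·f
i=44 'b': node 1→5 ·f  emit P1@[44:44]
i=45 'b': node 5→5 ·f  emit P1@[45:45]
i=46 'b': node 5→5 ·f  emit P1@[46:46]
i=47 'c': node 5→6 ·f
i=48 'c': node 6→7  emit P2@[47:48]
i=49 'c': node 7→7 ·f  emit P2@[48:49]
i=50 'b': node 7→5 ·f  emit P1@[50:50]
i=51 'a': node 5→1 ·f
i=52 'a': node 1→2
i=53 'c': node 2→3
i=54 'c': node 3→4  emit P0@[51:54],P2@[53:54]
i=55 'b': node 4→5 ·f  emit P1@[55:55]
i=56 'b': node 5→5 ·f  emit P1@[56:56]
i=57 'c': node 5→6 ·f
i=58 'b': node 6→5 ·f  emit P1@[58:58]
i=59 'c': node 5→6 ·f
i=60 'c': node 6→7  emit P2@[59:60]
i=61 'c': node 7→7 ·f  emit P2@[60:61]
i=62 'c': node 7→7 ·f  emit P2@[61:62]
i=63 'a': node 7→1 ·f
i=64 'b': node 1→5 ·f  emit P1@[64:64]
i=65 'c': node 5→6 ·f
i=66 'b': node 6→5 ·f  emit P1@[66:66]
i=67 'a': node 5→1 ·f
i=68 'a': node 1→2
i=69 'c': node 2→3

Result: [[3,0],[3,2],[8,0],[8,2],[9,1],[14,0],[14,2],[15,1],[17,1],[18,1],[19,1],[22,2],[23,2],[24,1],[28,0],[28,2],[33,0],[33,2],[37,0],[37,2],[38,2],[39,2],[40,1],[41,1],[42,1],[44,1],[45,1],[46,1],[48,2],[49,2],[50,1],[54,0],[54,2],[55,1],[56,1],[58,1],[60,2],[61,2],[62,2],[64,1],[66,1]]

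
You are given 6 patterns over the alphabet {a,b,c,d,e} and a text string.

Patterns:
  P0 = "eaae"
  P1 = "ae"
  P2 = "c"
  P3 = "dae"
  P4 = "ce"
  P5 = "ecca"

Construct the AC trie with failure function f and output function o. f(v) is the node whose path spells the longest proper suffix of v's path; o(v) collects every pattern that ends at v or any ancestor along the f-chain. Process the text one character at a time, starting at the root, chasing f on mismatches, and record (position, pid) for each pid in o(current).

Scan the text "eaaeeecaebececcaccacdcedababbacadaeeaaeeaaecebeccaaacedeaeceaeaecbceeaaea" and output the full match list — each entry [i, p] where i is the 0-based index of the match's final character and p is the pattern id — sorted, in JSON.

Construct AC machine:
Trie nodes:
  0='ε' goto a→5 c→7 d→8 e→1
  1='e' goto a→2 c→12
  2='ea' goto a→3
  3='eaa' goto e→4
  4='eaae' goto ·  ←P0
  5='a' goto e→6
  6='ae' goto ·  ←P1
  7='c' goto e→11  ←P2
  8='d' goto a→9
  9='da' goto e→10
  10='dae' goto ·  ←P3
  11='ce' goto ·  ←P4
  12='ec' goto c→13
  13='ecc' goto a→14
  14='ecca' goto ·  ←P5

BFS fail/out derivation:
  fail(1) 'e': from fail(0)=0 chase 'e': 0 ⇒ 0;  out=∅∪out(0)=∅
  fail(5) 'a': from fail(0)=0 chase 'a': 0 ⇒ 0;  out=∅∪out(0)=∅
  fail(7) 'c': from fail(0)=0 chase 'c': 0 ⇒ 0;  out={2}∪out(0)={2}
  fail(8) 'd': from fail(0)=0 chase 'd': 0 ⇒ 0;  out=∅∪out(0)=∅
  fail(2) 'ea': from fail(1)=0 chase 'a': 0 ⇒ 5;  out=∅∪out(5)=∅
  fail(6) 'ae': from fail(5)=0 chase 'e': 0 ⇒ 1;  out={1}∪out(1)={1}
  fail(9) 'da': from fail(8)=0 chase 'a': 0 ⇒ 5;  out=∅∪out(5)=∅
  fail(11) 'ce': from fail(7)=0 chase 'e': 0 ⇒ 1;  out={4}∪out(1)={4}
  fail(12) 'ec': from fail(1)=0 chase 'c': 0 ⇒ 7;  out=∅∪out(7)={2}
  fail(3) 'eaa': from fail(2)=5 chase 'a': 5→0 ⇒ 5;  out=∅∪out(5)=∅
  fail(10) 'dae': from fail(9)=5 chase 'e': 5 ⇒ 6;  out={3}∪out(6)={1,3}
  fail(13) 'ecc': from fail(12)=7 chase 'c': 7→0 ⇒ 7;  out=∅∪out(7)={2}
  fail(4) 'eaae': from fail(3)=5 chase 'e': 5 ⇒ 6;  out={0}∪out(6)={0,1}
  fail(14) 'ecca': from fail(13)=7 chase 'a': 7→0 ⇒ 5;  out={5}∪out(5)={5}

Scan:
pos 0 'e': at 1
pos 1 'a': at 2
pos 2 'a': at 3
pos 3 'e': at 4  ** P0@[0:3],P1@[2:3]
pos 4 'e': at 1 (fail-walked)
pos 5 'e': at 1 (fail-walked)
pos 6 'c': at 12  ** P2@[6:6]
pos 7 'a': at 5 (fail-walked)
pos 8 'e': at 6  ** P1@[7:8]
pos 9 'b': at 0 (fail-walked)
pos 10 'e': at 1
pos 11 'c': at 12  ** P2@[11:11]
pos 12 'e': at 11 (fail-walked)  ** P4@[11:12]
pos 13 'c': at 12 (fail-walked)  ** P2@[13:13]
pos 14 'c': at 13  ** P2@[14:14]
pos 15 'a': at 14  ** P5@[12:15]
pos 16 'c': at 7 (fail-walked)  ** P2@[16:16]
pos 17 'c': at 7 (fail-walked)  ** P2@[17:17]
pos 18 'a': at 5 (fail-walked)
pos 19 'c': at 7 (fail-walked)  ** P2@[19:19]
pos 20 'd': at 8 (fail-walked)
pos 21 'c': at 7 (fail-walked)  ** P2@[21:21]
pos 22 'e': at 11  ** P4@[21:22]
pos 23 'd': at 8 (fail-walked)
pos 24 'a': at 9
pos 25 'b': at 0 (fail-walked)
pos 26 'a': at 5
pos 27 'b': at 0 (fail-walked)
pos 28 'b': at 0
pos 29 'a': at 5
pos 30 'c': at 7 (fail-walked)  ** P2@[30:30]
pos 31 'a': at 5 (fail-walked)
pos 32 'd': at 8 (fail-walked)
pos 33 'a': at 9
pos 34 'e': at 10  ** P1@[33:34],P3@[32:34]
pos 35 'e': at 1 (fail-walked)
pos 36 'a': at 2
pos 37 'a': at 3
pos 38 'e': at 4  ** P0@[35:38],P1@[37:38]
pos 39 'e': at 1 (fail-walked)
pos 40 'a': at 2
pos 41 'a': at 3
pos 42 'e': at 4  ** P0@[39:42],P1@[41:42]
pos 43 'c': at 12 (fail-walked)  ** P2@[43:43]
pos 44 'e': at 11 (fail-walked)  ** P4@[43:44]
pos 45 'b': at 0 (fail-walked)
pos 46 'e': at 1
pos 47 'c': at 12  ** P2@[47:47]
pos 48 'c': at 13  ** P2@[48:48]
pos 49 'a': at 14  ** P5@[46:49]
pos 50 'a': at 5 (fail-walked)
pos 51 'a': at 5 (fail-walked)
pos 52 'c': at 7 (fail-walked)  ** P2@[52:52]
pos 53 'e': at 11  ** P4@[52:53]
pos 54 'd': at 8 (fail-walked)
pos 55 'e': at 1 (fail-walked)
pos 56 'a': at 2
pos 57 'e': at 6 (fail-walked)  ** P1@[56:57]
pos 58 'c': at 12 (fail-walked)  ** P2@[58:58]
pos 59 'e': at 11 (fail-walked)  ** P4@[58:59]
pos 60 'a': at 2 (fail-walked)
pos 61 'e': at 6 (fail-walked)  ** P1@[60:61]
pos 62 'a': at 2 (fail-walked)
pos 63 'e': at 6 (fail-walked)  ** P1@[62:63]
pos 64 'c': at 12 (fail-walked)  ** P2@[64:64]
pos 65 'b': at 0 (fail-walked)
pos 66 'c': at 7  ** P2@[66:66]
pos 67 'e': at 11  ** P4@[66:67]
pos 68 'e': at 1 (fail-walked)
pos 69 'a': at 2
pos 70 'a': at 3
pos 71 'e': at 4  ** P0@[68:71],P1@[70:71]
pos 72 'a': at 2 (fail-walked)

All matches (sorted): [[3,0],[3,1],[6,2],[8,1],[11,2],[12,4],[13,2],[14,2],[15,5],[16,2],[17,2],[19,2],[21,2],[22,4],[30,2],[34,1],[34,3],[38,0],[38,1],[42,0],[42,1],[43,2],[44,4],[47,2],[48,2],[49,5],[52,2],[53,4],[57,1],[58,2],[59,4],[61,1],[63,1],[64,2],[66,2],[67,4],[71,0],[71,1]]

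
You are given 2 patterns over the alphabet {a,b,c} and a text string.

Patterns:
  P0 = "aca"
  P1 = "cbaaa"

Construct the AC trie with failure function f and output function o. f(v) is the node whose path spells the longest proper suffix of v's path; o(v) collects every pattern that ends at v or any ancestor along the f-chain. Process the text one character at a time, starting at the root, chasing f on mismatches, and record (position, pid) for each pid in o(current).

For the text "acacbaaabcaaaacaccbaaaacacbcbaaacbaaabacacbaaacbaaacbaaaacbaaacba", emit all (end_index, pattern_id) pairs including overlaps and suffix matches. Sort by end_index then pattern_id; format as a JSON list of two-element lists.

Build:
Trie (insert patterns):
  0='ε' goto a→1 c→4
  1='a' goto c→2
  2='ac' goto a→3
  3='aca' goto ·  ←P0
  4='c' goto b→5
  5='cb' goto a→6
  6='cba' goto a→7
  7='cbaa' goto a→8
  8='cbaaa' goto ·  ←P1

BFS fail/out derivation:
  fail(1) 'a': from fail(0)=0 chase 'a': 0 ⇒ 0;  out=∅∪out(0)=∅
  fail(4) 'c': from fail(0)=0 chase 'c': 0 ⇒ 0;  out=∅∪out(0)=∅
  fail(2) 'ac': from fail(1)=0 chase 'c': 0 ⇒ 4;  out=∅∪out(4)=∅
  fail(5) 'cb': from fail(4)=0 chase 'b': 0 ⇒ 0;  out=∅∪out(0)=∅
  fail(3) 'aca': from fail(2)=4 chase 'a': 4→0 ⇒ 1;  out={0}∪out(1)={0}
  fail(6) 'cba': from fail(5)=0 chase 'a': 0 ⇒ 1;  out=∅∪out(1)=∅
  fail(7) 'cbaa': from fail(6)=1 chase 'a': 1→0 ⇒ 1;  out=∅∪out(1)=∅
  fail(8) 'cbaaa': from fail(7)=1 chase 'a': 1→0 ⇒ 1;  out={1}∪out(1)={1}

Scan:
pos 0 'a': at 1
pos 1 'c': at 2
pos 2 'a': at 3  emit P0@[0:2]
pos 3 'c': at 2 (fail-walked)
pos 4 'b': at 5 (fail-walked)
pos 5 'a': at 6
pos 6 'a': at 7
pos 7 'a': at 8  emit P1@[3:7]
pos 8 'b': at 0 (fail-walked)
pos 9 'c': at 4
pos 10 'a': at 1 (fail-walked)
pos 11 'a': at 1 (fail-walked)
pos 12 'a': at 1 (fail-walked)
pos 13 'a': at 1 (fail-walked)
pos 14 'c': at 2
pos 15 'a': at 3  emit P0@[13:15]
pos 16 'c': at 2 (fail-walked)
pos 17 'c': at 4 (fail-walked)
pos 18 'b': at 5
pos 19 'a': at 6
pos 20 'a': at 7
pos 21 'a': at 8  emit P1@[17:21]
pos 22 'a': at 1 (fail-walked)
pos 23 'c': at 2
pos 24 'a': at 3  emit P0@[22:24]
pos 25 'c': at 2 (fail-walked)
pos 26 'b': at 5 (fail-walked)
pos 27 'c': at 4 (fail-walked)
pos 28 'b': at 5
pos 29 'a': at 6
pos 30 'a': at 7
pos 31 'a': at 8  emit P1@[27:31]
pos 32 'c': at 2 (fail-walked)
pos 33 'b': at 5 (fail-walked)
pos 34 'a': at 6
pos 35 'a': at 7
pos 36 'a': at 8  emit P1@[32:36]
pos 37 'b': at 0 (fail-walked)
pos 38 'a': at 1
pos 39 'c': at 2
pos 40 'a': at 3  emit P0@[38:40]
pos 41 'c': at 2 (fail-walked)
pos 42 'b': at 5 (fail-walked)
pos 43 'a': at 6
pos 44 'a': at 7
pos 45 'a': at 8  emit P1@[41:45]
pos 46 'c': at 2 (fail-walked)
pos 47 'b': at 5 (fail-walked)
pos 48 'a': at 6
pos 49 'a': at 7
pos 50 'a': at 8  emit P1@[46:50]
pos 51 'c': at 2 (fail-walked)
pos 52 'b': at 5 (fail-walked)
pos 53 'a': at 6
pos 54 'a': at 7
pos 55 'a': at 8  emit P1@[51:55]
pos 56 'a': at 1 (fail-walked)
pos 57 'c': at 2
pos 58 'b': at 5 (fail-walked)
pos 59 'a': at 6
pos 60 'a': at 7
pos 61 'a': at 8  emit P1@[57:61]
pos 62 'c': at 2 (fail-walked)
pos 63 'b': at 5 (fail-walked)
pos 64 'a': at 6

Matches: [[2,0],[7,1],[15,0],[21,1],[24,0],[31,1],[36,1],[40,0],[45,1],[50,1],[55,1],[61,1]]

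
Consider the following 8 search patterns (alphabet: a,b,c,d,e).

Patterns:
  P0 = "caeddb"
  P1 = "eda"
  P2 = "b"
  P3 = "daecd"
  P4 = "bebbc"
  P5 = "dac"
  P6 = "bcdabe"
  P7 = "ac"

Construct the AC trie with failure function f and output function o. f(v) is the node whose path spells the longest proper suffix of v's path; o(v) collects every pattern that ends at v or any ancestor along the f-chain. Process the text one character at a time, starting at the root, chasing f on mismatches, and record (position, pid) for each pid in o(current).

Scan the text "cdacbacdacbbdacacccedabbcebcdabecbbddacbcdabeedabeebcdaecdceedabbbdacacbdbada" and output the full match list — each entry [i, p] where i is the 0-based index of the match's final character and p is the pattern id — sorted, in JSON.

Build:
Trie (insert patterns):
  0='ε' goto a→26 b→10 c→1 d→11 e→7
  1='c' goto a→2
  2='ca' goto e→3
  3='cae' goto d→4
  4='caed' goto d→5
  5='caedd' goto b→6
  6='caeddb' goto ·  [P0 ends]
  7='e' goto d→8
  8='ed' goto a→9
  9='eda' goto ·  [P1 ends]
  10='b' goto c→21 e→16  [P2 ends]
  11='d' goto a→12
  12='da' goto c→20 e→13
  13='dae' goto c→14
  14='daec' goto d→15
  15='daecd' goto ·  [P3 ends]
  16='be' goto b→17
  17='beb' goto b→18
  18='bebb' goto c→19
  19='bebbc' goto ·  [P4 ends]
  20='dac' goto ·  [P5 ends]
  21='bc' goto d→22
  22='bcd' goto a→23
  23='bcda' goto b→24
  24='bcdab' goto e→25
  25='bcdabe' goto ·  [P6 ends]
  26='a' goto c→27
  27='ac' goto ·  [P7 ends]

Failure links (BFS by depth):
  fail(1) 'c': from fail(0)=0 chase 'c': 0 ⇒ 0;  out=∅∪out(0)=∅
  fail(7) 'e': from fail(0)=0 chase 'e': 0 ⇒ 0;  out=∅∪out(0)=∅
  fail(10) 'b': from fail(0)=0 chase 'b': 0 ⇒ 0;  out={2}∪out(0)={2}
  fail(11) 'd': from fail(0)=0 chase 'd': 0 ⇒ 0;  out=∅∪out(0)=∅
  fail(26) 'a': from fail(0)=0 chase 'a': 0 ⇒ 0;  out=∅∪out(0)=∅
  fail(2) 'ca': from fail(1)=0 chase 'a': 0 ⇒ 26;  out=∅∪out(26)=∅
  fail(8) 'ed': from fail(7)=0 chase 'd': 0 ⇒ 11;  out=∅∪out(11)=∅
  fail(12) 'da': from fail(11)=0 chase 'a': 0 ⇒ 26;  out=∅∪out(26)=∅
  fail(16) 'be': from fail(10)=0 chase 'e': 0 ⇒ 7;  out=∅∪out(7)=∅
  fail(21) 'bc': from fail(10)=0 chase 'c': 0 ⇒ 1;  out=∅∪out(1)=∅
  fail(27) 'ac': from fail(26)=0 chase 'c': 0 ⇒ 1;  out={7}∪out(1)={7}
  fail(3) 'cae': from fail(2)=26 chase 'e': 26→0 ⇒ 7;  out=∅∪out(7)=∅
  fail(9) 'eda': from fail(8)=11 chase 'a': 11 ⇒ 12;  out={1}∪out(12)={1}
  fail(13) 'dae': from fail(12)=26 chase 'e': 26→0 ⇒ 7;  out=∅∪out(7)=∅
  fail(17) 'beb': from fail(16)=7 chase 'b': 7→0 ⇒ 10;  out=∅∪out(10)={2}
  fail(20) 'dac': from fail(12)=26 chase 'c': 26 ⇒ 27;  out={5}∪out(27)={5,7}
  fail(22) 'bcd': from fail(21)=1 chase 'd': 1→0 ⇒ 11;  out=∅∪out(11)=∅
  fail(4) 'caed': from fail(3)=7 chase 'd': 7 ⇒ 8;  out=∅∪out(8)=∅
  fail(14) 'daec': from fail(13)=7 chase 'c': 7→0 ⇒ 1;  out=∅∪out(1)=∅
  fail(18) 'bebb': from fail(17)=10 chase 'b': 10→0 ⇒ 10;  out=∅∪out(10)={2}
  fail(23) 'bcda': from fail(22)=11 chase 'a': 11 ⇒ 12;  out=∅∪out(12)=∅
  fail(5) 'caedd': from fail(4)=8 chase 'd': 8→11→0 ⇒ 11;  out=∅∪out(11)=∅
  fail(15) 'daecd': from fail(14)=1 chase 'd': 1→0 ⇒ 11;  out={3}∪out(11)={3}
  fail(19) 'bebbc': from fail(18)=10 chase 'c': 10 ⇒ 21;  out={4}∪out(21)={4}
  fail(24) 'bcdab': from fail(23)=12 chase 'b': 12→26→0 ⇒ 10;  out=∅∪out(10)={2}
  fail(6) 'caeddb': from fail(5)=11 chase 'b': 11→0 ⇒ 10;  out={0}∪out(10)={0,2}
  fail(25) 'bcdabe': from fail(24)=10 chase 'e': 10 ⇒ 16;  out={6}∪out(16)={6}

Scan:
pos 0 'c': at 1
pos 1 'd': at 11 (fail-walked)
pos 2 'a': at 12
pos 3 'c': at 20  → match P5@[1:3],P7@[2:3]
pos 4 'b': at 10 (fail-walked)  → match P2@[4:4]
pos 5 'a': at 26 (fail-walked)
pos 6 'c': at 27  → match P7@[5:6]
pos 7 'd': at 11 (fail-walked)
pos 8 'a': at 12
pos 9 'c': at 20  → match P5@[7:9],P7@[8:9]
pos 10 'b': at 10 (fail-walked)  → match P2@[10:10]
pos 11 'b': at 10 (fail-walked)  → match P2@[11:11]
pos 12 'd': at 11 (fail-walked)
pos 13 'a': at 12
pos 14 'c': at 20  → match P5@[12:14],P7@[13:14]
pos 15 'a': at 2 (fail-walked)
pos 16 'c': at 27 (fail-walked)  → match P7@[15:16]
pos 17 'c': at 1 (fail-walked)
pos 18 'c': at 1 (fail-walked)
pos 19 'e': at 7 (fail-walked)
pos 20 'd': at 8
pos 21 'a': at 9  → match P1@[19:21]
pos 22 'b': at 10 (fail-walked)  → match P2@[22:22]
pos 23 'b': at 10 (fail-walked)  → match P2@[23:23]
pos 24 'c': at 21
pos 25 'e': at 7 (fail-walked)
pos 26 'b': at 10 (fail-walked)  → match P2@[26:26]
pos 27 'c': at 21
pos 28 'd': at 22
pos 29 'a': at 23
pos 30 'b': at 24  → match P2@[30:30]
pos 31 'e': at 25  → match P6@[26:31]
pos 32 'c': at 1 (fail-walked)
pos 33 'b': at 10 (fail-walked)  → match P2@[33:33]
pos 34 'b': at 10 (fail-walked)  → match P2@[34:34]
pos 35 'd': at 11 (fail-walked)
pos 36 'd': at 11 (fail-walked)
pos 37 'a': at 12
pos 38 'c': at 20  → match P5@[36:38],P7@[37:38]
pos 39 'b': at 10 (fail-walked)  → match P2@[39:39]
pos 40 'c': at 21
pos 41 'd': at 22
pos 42 'a': at 23
pos 43 'b': at 24  → match P2@[43:43]
pos 44 'e': at 25  → match P6@[39:44]
pos 45 'e': at 7 (fail-walked)
pos 46 'd': at 8
pos 47 'a': at 9  → match P1@[45:47]
pos 48 'b': at 10 (fail-walked)  → match P2@[48:48]
pos 49 'e': at 16
pos 50 'e': at 7 (fail-walked)
pos 51 'b': at 10 (fail-walked)  → match P2@[51:51]
pos 52 'c': at 21
pos 53 'd': at 22
pos 54 'a': at 23
pos 55 'e': at 13 (fail-walked)
pos 56 'c': at 14
pos 57 'd': at 15  → match P3@[53:57]
pos 58 'c': at 1 (fail-walked)
pos 59 'e': at 7 (fail-walked)
pos 60 'e': at 7 (fail-walked)
pos 61 'd': at 8
pos 62 'a': at 9  → match P1@[60:62]
pos 63 'b': at 10 (fail-walked)  → match P2@[63:63]
pos 64 'b': at 10 (fail-walked)  → match P2@[64:64]
pos 65 'b': at 10 (fail-walked)  → match P2@[65:65]
pos 66 'd': at 11 (fail-walked)
pos 67 'a': at 12
pos 68 'c': at 20  → match P5@[66:68],P7@[67:68]
pos 69 'a': at 2 (fail-walked)
pos 70 'c': at 27 (fail-walked)  → match P7@[69:70]
pos 71 'b': at 10 (fail-walked)  → match P2@[71:71]
pos 72 'd': at 11 (fail-walked)
pos 73 'b': at 10 (fail-walked)  → match P2@[73:73]
pos 74 'a': at 26 (fail-walked)
pos 75 'd': at 11 (fail-walked)
pos 76 'a': at 12

Result: [[3,5],[3,7],[4,2],[6,7],[9,5],[9,7],[10,2],[11,2],[14,5],[14,7],[16,7],[21,1],[22,2],[23,2],[26,2],[30,2],[31,6],[33,2],[34,2],[38,5],[38,7],[39,2],[43,2],[44,6],[47,1],[48,2],[51,2],[57,3],[62,1],[63,2],[64,2],[65,2],[68,5],[68,7],[70,7],[71,2],[73,2]]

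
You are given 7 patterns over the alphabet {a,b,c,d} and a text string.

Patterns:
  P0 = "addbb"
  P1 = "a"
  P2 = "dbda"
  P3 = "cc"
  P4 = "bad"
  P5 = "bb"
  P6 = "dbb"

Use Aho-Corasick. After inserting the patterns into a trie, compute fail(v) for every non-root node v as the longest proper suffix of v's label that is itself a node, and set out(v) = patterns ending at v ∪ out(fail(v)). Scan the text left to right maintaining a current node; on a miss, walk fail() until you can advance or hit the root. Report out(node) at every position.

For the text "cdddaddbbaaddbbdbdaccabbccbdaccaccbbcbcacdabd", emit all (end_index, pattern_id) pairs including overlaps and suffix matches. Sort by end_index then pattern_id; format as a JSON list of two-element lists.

Build automaton:
Trie (insert patterns):
  n0 'ε': a→1 b→12 c→10 d→6
  n1 'a': d→2  ←P1
  n2 'ad': d→3
  n3 'add': b→4
  n4 'addb': b→5
  n5 'addbb': ·  ←P0
  n6 'd': b→7
  n7 'db': b→16 d→8
  n8 'dbd': a→9
  n9 'dbda': ·  ←P2
  n10 'c': c→11
  n11 'cc': ·  ←P3
  n12 'b': a→13 b→15
  n13 'ba': d→14
  n14 'bad': ·  ←P4
  n15 'bb': ·  ←P5
  n16 'dbb': ·  ←P6

Failure links (BFS by depth):
  fail(1) 'a': from fail(0)=0 chase 'a': 0 ⇒ 0;  out={1}∪out(0)={1}
  fail(6) 'd': from fail(0)=0 chase 'd': 0 ⇒ 0;  out=∅∪out(0)=∅
  fail(10) 'c': from fail(0)=0 chase 'c': 0 ⇒ 0;  out=∅∪out(0)=∅
  fail(12) 'b': from fail(0)=0 chase 'b': 0 ⇒ 0;  out=∅∪out(0)=∅
  fail(2) 'ad': from fail(1)=0 chase 'd': 0 ⇒ 6;  out=∅∪out(6)=∅
  fail(7) 'db': from fail(6)=0 chase 'b': 0 ⇒ 12;  out=∅∪out(12)=∅
  fail(11) 'cc': from fail(10)=0 chase 'c': 0 ⇒ 10;  out={3}∪out(10)={3}
  fail(13) 'ba': from fail(12)=0 chase 'a': 0 ⇒ 1;  out=∅∪out(1)={1}
  fail(15) 'bb': from fail(12)=0 chase 'b': 0 ⇒ 12;  out={5}∪out(12)={5}
  fail(3) 'add': from fail(2)=6 chase 'd': 6→0 ⇒ 6;  out=∅∪out(6)=∅
  fail(8) 'dbd': from fail(7)=12 chase 'd': 12→0 ⇒ 6;  out=∅∪out(6)=∅
  fail(14) 'bad': from fail(13)=1 chase 'd': 1 ⇒ 2;  out={4}∪out(2)={4}
  fail(16) 'dbb': from fail(7)=12 chase 'b': 12 ⇒ 15;  out={6}∪out(15)={5,6}
  fail(4) 'addb': from fail(3)=6 chase 'b': 6 ⇒ 7;  out=∅∪out(7)=∅
  fail(9) 'dbda': from fail(8)=6 chase 'a': 6→0 ⇒ 1;  out={2}∪out(1)={1,2}
  fail(5) 'addbb': from fail(4)=7 chase 'b': 7 ⇒ 16;  out={0}∪out(16)={0,5,6}

Text stream:
pos 0 'c': at 10
pos 1 'd': at 6 (via fail)
pos 2 'd': at 6 (via fail)
pos 3 'd': at 6 (via fail)
pos 4 'a': at 1 (via fail)  ** P1@[4:4]
pos 5 'd': at 2
pos 6 'd': at 3
pos 7 'b': at 4
pos 8 'b': at 5  ** P0@[4:8],P5@[7:8],P6@[6:8]
pos 9 'a': at 13 (via fail)  ** P1@[9:9]
pos 10 'a': at 1 (via fail)  ** P1@[10:10]
pos 11 'd': at 2
pos 12 'd': at 3
pos 13 'b': at 4
pos 14 'b': at 5  ** P0@[10:14],P5@[13:14],P6@[12:14]
pos 15 'd': at 6 (via fail)
pos 16 'b': at 7
pos 17 'd': at 8
pos 18 'a': at 9  ** P1@[18:18],P2@[15:18]
pos 19 'c': at 10 (via fail)
pos 20 'c': at 11  ** P3@[19:20]
pos 21 'a': at 1 (via fail)  ** P1@[21:21]
pos 22 'b': at 12 (via fail)
pos 23 'b': at 15  ** P5@[22:23]
pos 24 'c': at 10 (via fail)
pos 25 'c': at 11  ** P3@[24:25]
pos 26 'b': at 12 (via fail)
pos 27 'd': at 6 (via fail)
pos 28 'a': at 1 (via fail)  ** P1@[28:28]
pos 29 'c': at 10 (via fail)
pos 30 'c': at 11  ** P3@[29:30]
pos 31 'a': at 1 (via fail)  ** P1@[31:31]
pos 32 'c': at 10 (via fail)
pos 33 'c': at 11  ** P3@[32:33]
pos 34 'b': at 12 (via fail)
pos 35 'b': at 15  ** P5@[34:35]
pos 36 'c': at 10 (via fail)
pos 37 'b': at 12 (via fail)
pos 38 'c': at 10 (via fail)
pos 39 'a': at 1 (via fail)  ** P1@[39:39]
pos 40 'c': at 10 (via fail)
pos 41 'd': at 6 (via fail)
pos 42 'a': at 1 (via fail)  ** P1@[42:42]
pos 43 'b': at 12 (via fail)
pos 44 'd': at 6 (via fail)

Matches: [[4,1],[8,0],[8,5],[8,6],[9,1],[10,1],[14,0],[14,5],[14,6],[18,1],[18,2],[20,3],[21,1],[23,5],[25,3],[28,1],[30,3],[31,1],[33,3],[35,5],[39,1],[42,1]]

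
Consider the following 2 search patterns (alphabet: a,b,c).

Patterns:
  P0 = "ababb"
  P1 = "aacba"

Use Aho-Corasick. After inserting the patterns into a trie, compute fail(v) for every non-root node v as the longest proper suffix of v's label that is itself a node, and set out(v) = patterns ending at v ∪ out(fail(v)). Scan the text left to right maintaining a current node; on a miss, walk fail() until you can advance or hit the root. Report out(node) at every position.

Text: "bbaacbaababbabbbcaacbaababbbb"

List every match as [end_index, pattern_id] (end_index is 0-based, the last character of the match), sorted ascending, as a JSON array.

Build:
Trie nodes:
  0='ε' goto a→1
  1='a' goto a→6 b→2
  2='ab' goto a→3
  3='aba' goto b→4
  4='abab' goto b→5
  5='ababb' goto ·  ←P0
  6='aa' goto c→7
  7='aac' goto b→8
  8='aacb' goto a→9
  9='aacba' goto ·  ←P1

BFS fail/out derivation:
  fail(1) 'a': from fail(0)=0 chase 'a': 0 ⇒ 0;  out=∅∪out(0)=∅
  fail(2) 'ab': from fail(1)=0 chase 'b': 0 ⇒ 0;  out=∅∪out(0)=∅
  fail(6) 'aa': from fail(1)=0 chase 'a': 0 ⇒ 1;  out=∅∪out(1)=∅
  fail(3) 'aba': from fail(2)=0 chase 'a': 0 ⇒ 1;  out=∅∪out(1)=∅
  fail(7) 'aac': from fail(6)=1 chase 'c': 1→0 ⇒ 0;  out=∅∪out(0)=∅
  fail(4) 'abab': from fail(3)=1 chase 'b': 1 ⇒ 2;  out=∅∪out(2)=∅
  fail(8) 'aacb': from fail(7)=0 chase 'b': 0 ⇒ 0;  out=∅∪out(0)=∅
  fail(5) 'ababb': from fail(4)=2 chase 'b': 2→0 ⇒ 0;  out={0}∪out(0)={0}
  fail(9) 'aacba': from fail(8)=0 chase 'a': 0 ⇒ 1;  out={1}∪out(1)={1}

Run:
pos 0 'b': at 0
pos 1 'b': at 0
pos 2 'a': at 1
pos 3 'a': at 6
pos 4 'c': at 7
pos 5 'b': at 8
pos 6 'a': at 9  emit P1@[2:6]
pos 7 'a': at 6 (via fail)
pos 8 'b': at 2 (via fail)
pos 9 'a': at 3
pos 10 'b': at 4
pos 11 'b': at 5  emit P0@[7:11]
pos 12 'a': at 1 (via fail)
pos 13 'b': at 2
pos 14 'b': at 0 (via fail)
pos 15 'b': at 0
pos 16 'c': at 0
pos 17 'a': at 1
pos 18 'a': at 6
pos 19 'c': at 7
pos 20 'b': at 8
pos 21 'a': at 9  emit P1@[17:21]
pos 22 'a': at 6 (via fail)
pos 23 'b': at 2 (via fail)
pos 24 'a': at 3
pos 25 'b': at 4
pos 26 'b': at 5  emit P0@[22:26]
pos 27 'b': at 0 (via fail)
pos 28 'b': at 0

All matches (sorted): [[6,1],[11,0],[21,1],[26,0]]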